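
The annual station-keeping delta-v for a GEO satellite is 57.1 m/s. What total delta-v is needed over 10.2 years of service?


dV = rate * years = 57.1 * 10.2
dV = 582.4200 m/s

582.4200 m/s


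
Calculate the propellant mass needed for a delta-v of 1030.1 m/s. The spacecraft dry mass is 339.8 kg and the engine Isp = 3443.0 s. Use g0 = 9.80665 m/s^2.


ve = Isp * g0 = 3443.0 * 9.80665 = 33764.295950 m/s
mass ratio = exp(dv/ve) = exp(1030.1/33764.295950) = 1.03097871
m_prop = m_dry * (mr - 1) = 339.8 * (1.03097871 - 1)
m_prop = 10.5266 kg

10.5266 kg


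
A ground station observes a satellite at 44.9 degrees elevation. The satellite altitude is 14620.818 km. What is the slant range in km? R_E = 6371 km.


h = 14620.818 km, el = 44.9 deg
d = -R_E*sin(el) + sqrt((R_E*sin(el))^2 + 2*R_E*h + h^2)
d = -6371.0000*sin(0.7836528) + sqrt((6371.0000*0.7058716)^2 + 2*6371.0000*14620.818 + 14620.818^2)
d = 16003.8864 km

16003.8864 km


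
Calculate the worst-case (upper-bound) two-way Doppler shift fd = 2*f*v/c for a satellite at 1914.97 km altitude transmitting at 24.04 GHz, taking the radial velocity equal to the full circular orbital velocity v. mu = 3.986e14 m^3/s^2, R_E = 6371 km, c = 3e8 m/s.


r = 8.28597e+06 m
v = sqrt(mu/r) = 6935.8065 m/s (worst-case radial velocity)
f = 24.04 GHz = 2.404e+10 Hz
fd = 2*f*v/c = 2*2.404e+10*6935.8065/3.0e+08
fd = 1.1115786e+06 Hz

1.1116e+06 Hz


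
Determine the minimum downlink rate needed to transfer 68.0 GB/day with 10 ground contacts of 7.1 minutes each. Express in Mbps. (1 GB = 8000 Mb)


total contact time = 10 * 7.1 * 60 = 4260.0000 s
data = 68.0 GB = 544000.0000 Mb
rate = 544000.0000 / 4260.0000 = 127.6995 Mbps

127.6995 Mbps


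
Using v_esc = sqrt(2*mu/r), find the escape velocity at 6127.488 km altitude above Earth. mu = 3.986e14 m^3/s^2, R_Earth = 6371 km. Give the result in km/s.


r = 6371.0 + 6127.488 = 12498.4880 km = 1.2498488e+07 m
v_esc = sqrt(2*mu/r) = sqrt(2*3.986e14 / 1.2498488e+07)
v_esc = 7986.4708 m/s = 7.9865 km/s

7.9865 km/s


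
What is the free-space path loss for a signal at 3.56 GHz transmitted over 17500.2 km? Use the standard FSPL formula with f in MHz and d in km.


f = 3.56 GHz = 3560.0000 MHz
d = 17500.2 km
FSPL = 32.44 + 20*log10(3560.0000) + 20*log10(17500.2)
FSPL = 32.44 + 71.0290 + 84.8609
FSPL = 188.3299 dB

188.3299 dB


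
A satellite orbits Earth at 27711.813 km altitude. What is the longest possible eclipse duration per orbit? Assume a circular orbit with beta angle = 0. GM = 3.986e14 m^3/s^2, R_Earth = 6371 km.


r = 34082.8130 km
T = 1043.6698 min
Eclipse fraction = arcsin(R_E/r)/pi = arcsin(6371.0000/34082.8130)/pi
= arcsin(0.1869271)/pi = 0.05985281
Eclipse duration = 0.05985281 * 1043.6698 = 62.4666 min

62.4666 minutes


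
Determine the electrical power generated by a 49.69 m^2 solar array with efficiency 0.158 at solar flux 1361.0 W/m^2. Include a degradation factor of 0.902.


P = area * eta * S * degradation
P = 49.69 * 0.158 * 1361.0 * 0.902
P = 9638.0849 W

9638.0849 W


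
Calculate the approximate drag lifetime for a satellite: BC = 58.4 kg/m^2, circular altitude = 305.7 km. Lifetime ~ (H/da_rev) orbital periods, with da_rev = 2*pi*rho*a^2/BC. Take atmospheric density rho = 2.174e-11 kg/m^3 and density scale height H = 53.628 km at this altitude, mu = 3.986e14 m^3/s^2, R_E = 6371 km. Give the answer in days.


a = R_E + alt = 6676.7000 km = 6.6767e+06 m
da_rev = 2*pi*rho*a^2/BC = 2*pi*2.174e-11*(6.6767e+06)^2/58.4 = 104.267818 m per revolution
N = H/da_rev = 53628.0000 m / 104.267818 m = 514.3294 revolutions
P = 2*pi*sqrt(a^3/mu) = 5429.4272 s
lifetime = N*P = 514.3294 * 5429.4272 = 2.7925138e+06 s = 32.3208 days

32.3208 days


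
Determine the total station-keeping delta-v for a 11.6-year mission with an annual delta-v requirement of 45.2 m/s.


dV = rate * years = 45.2 * 11.6
dV = 524.3200 m/s

524.3200 m/s


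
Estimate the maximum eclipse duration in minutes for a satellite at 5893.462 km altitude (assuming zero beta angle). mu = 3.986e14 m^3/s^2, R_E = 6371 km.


r = 12264.4620 km
T = 225.2852 min
Eclipse fraction = arcsin(R_E/r)/pi = arcsin(6371.0000/12264.4620)/pi
= arcsin(0.5194684)/pi = 0.17387
Eclipse duration = 0.17387 * 225.2852 = 39.1703 min

39.1703 minutes


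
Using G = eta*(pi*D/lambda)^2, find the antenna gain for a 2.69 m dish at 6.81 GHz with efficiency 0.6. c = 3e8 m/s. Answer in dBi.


lambda = c/f = 3e8 / 6.81e+09 = 0.04405286 m
G = eta*(pi*D/lambda)^2 = 0.6*(pi*2.69/0.04405286)^2
G = 22080.4170 (linear)
G = 10*log10(22080.4170) = 43.4401 dBi

43.4401 dBi


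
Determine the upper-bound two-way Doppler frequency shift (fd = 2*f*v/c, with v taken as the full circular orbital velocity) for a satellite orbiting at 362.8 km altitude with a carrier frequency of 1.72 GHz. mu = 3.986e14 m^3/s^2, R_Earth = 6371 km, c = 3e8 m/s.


r = 6.7338e+06 m
v = sqrt(mu/r) = 7693.7583 m/s (worst-case radial velocity)
f = 1.72 GHz = 1.72e+09 Hz
fd = 2*f*v/c = 2*1.72e+09*7693.7583/3.0e+08
fd = 88221.7622 Hz

88221.7622 Hz


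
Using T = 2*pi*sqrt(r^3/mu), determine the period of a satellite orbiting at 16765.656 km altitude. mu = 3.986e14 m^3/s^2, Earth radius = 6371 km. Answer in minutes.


r = 23136.6560 km = 2.3136656e+07 m
T = 2*pi*sqrt(r^3/mu) = 2*pi*sqrt(1.2385164e+22 / 3.986e14)
T = 35023.7065 s = 583.7284 min

583.7284 minutes


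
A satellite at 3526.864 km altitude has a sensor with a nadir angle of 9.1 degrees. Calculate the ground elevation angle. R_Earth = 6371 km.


r = R_E + alt = 9897.8640 km
Law of sines in the satellite / Earth-center / ground-point triangle:
  sin(nadir)/R_E = sin(90 + el)/r  =>  cos(el) = (r/R_E)*sin(nadir)
cos(el) = (9897.8640 / 6371.0000) * sin(9.1 deg) = 0.2457114
el = arccos(0.2457114) = 75.7761 deg
(Earth-central angle = 90 - nadir - el = 5.1239 deg)

75.7761 degrees


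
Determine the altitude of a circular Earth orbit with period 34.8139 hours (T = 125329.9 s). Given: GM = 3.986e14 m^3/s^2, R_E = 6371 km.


T = 125329.9 s
r = (mu*T^2/(4*pi^2))^(1/3) = (3.986e14 * 125329.9^2 / (4*pi^2))^(1/3)
r = 5.4128873e+07 m = 54128.8726 km
alt = r - R_E = 54128.8726 - 6371 = 47757.8726 km

47757.8726 km


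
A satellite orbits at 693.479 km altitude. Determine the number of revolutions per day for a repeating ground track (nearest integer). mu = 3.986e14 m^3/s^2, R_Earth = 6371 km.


r = 7.064479e+06 m
T = 2*pi*sqrt(r^3/mu) = 5909.2373 s = 98.4873 min
revs/day = 1440 / 98.4873 = 14.6212
Rounded: 15 revolutions per day

15 revolutions per day


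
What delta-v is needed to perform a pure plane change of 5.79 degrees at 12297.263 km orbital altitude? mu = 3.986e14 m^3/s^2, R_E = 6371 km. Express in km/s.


r = 18668.2630 km = 1.8668263e+07 m
V = sqrt(mu/r) = 4620.7949 m/s
di = 5.79 deg = 0.1010546 rad
dV = 2*V*sin(di/2) = 2*4620.7949*sin(0.05052728)
dV = 466.7537 m/s = 0.4667537 km/s

0.4668 km/s


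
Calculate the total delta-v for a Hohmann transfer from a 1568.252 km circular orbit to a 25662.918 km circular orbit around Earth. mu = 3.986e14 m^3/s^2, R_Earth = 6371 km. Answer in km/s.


r1 = 7939.2520 km = 7.939252e+06 m
r2 = 32033.9180 km = 3.2033918e+07 m
dv1 = sqrt(mu/r1)*(sqrt(2*r2/(r1+r2)) - 1) = 1884.8211 m/s
dv2 = sqrt(mu/r2)*(1 - sqrt(2*r1/(r1+r2))) = 1304.2438 m/s
total dv = |dv1| + |dv2| = 1884.8211 + 1304.2438 = 3189.0649 m/s = 3.1891 km/s

3.1891 km/s


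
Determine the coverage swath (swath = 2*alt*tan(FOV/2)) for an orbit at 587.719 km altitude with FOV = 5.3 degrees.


FOV = 5.3 deg = 0.09250245 rad
swath = 2 * alt * tan(FOV/2) = 2 * 587.719 * tan(0.04625123)
swath = 2 * 587.719 * 0.04628423
swath = 54.4042 km

54.4042 km


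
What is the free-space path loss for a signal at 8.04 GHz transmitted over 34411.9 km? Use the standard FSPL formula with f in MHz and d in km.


f = 8.04 GHz = 8040.0000 MHz
d = 34411.9 km
FSPL = 32.44 + 20*log10(8040.0000) + 20*log10(34411.9)
FSPL = 32.44 + 78.1051 + 90.7342
FSPL = 201.2793 dB

201.2793 dB


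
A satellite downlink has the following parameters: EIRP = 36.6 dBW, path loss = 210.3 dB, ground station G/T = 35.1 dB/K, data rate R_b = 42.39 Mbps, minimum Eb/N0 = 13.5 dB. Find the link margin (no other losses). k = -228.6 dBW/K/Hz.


C/N0 = EIRP - FSPL + G/T - k = 36.6 - 210.3 + 35.1 - (-228.6)
C/N0 = 90.0000 dB-Hz
R_b = 42.39 Mbps = 4.239e+07 bps -> 10*log10(R_b) = 76.2726 dB-Hz
Eb/N0 = C/N0 - 10*log10(R_b) = 90.0000 - 76.2726 = 13.7274 dB
Margin = Eb/N0 - Eb/N0_req = 13.7274 - 13.5 = 0.2273658 dB (link closes)

0.2274 dB


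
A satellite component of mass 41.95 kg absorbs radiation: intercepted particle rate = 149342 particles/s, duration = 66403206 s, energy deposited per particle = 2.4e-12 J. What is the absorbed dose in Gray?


Total energy deposited = rate * time * E_per
  = 149342 * 66403206 * 2.4e-12 = 23.8003 J
Dose = E_total / mass = 23.8003 / 41.95
Dose = 0.567349 Gy

0.5673 Gy


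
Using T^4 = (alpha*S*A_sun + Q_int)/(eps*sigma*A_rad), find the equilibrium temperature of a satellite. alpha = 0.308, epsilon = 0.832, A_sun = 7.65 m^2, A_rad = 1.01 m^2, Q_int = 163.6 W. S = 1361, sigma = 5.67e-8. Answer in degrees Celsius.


Numerator = alpha*S*A_sun + Q_int = 0.308*1361*7.65 + 163.6 = 3370.3882 W
Denominator = eps*sigma*A_rad = 0.832*5.67e-8*1.01 = 4.7646144e-08 W/K^4
T^4 = 7.0737901e+10 K^4
T = 515.7189 K = 242.5689 C

242.5689 degrees Celsius


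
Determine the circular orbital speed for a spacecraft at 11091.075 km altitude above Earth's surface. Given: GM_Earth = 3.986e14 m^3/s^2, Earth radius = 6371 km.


r = R_E + alt = 6371.0 + 11091.075 = 17462.0750 km = 1.7462075e+07 m
v = sqrt(mu/r) = sqrt(3.986e14 / 1.7462075e+07) = 4777.7203 m/s = 4.7777 km/s

4.7777 km/s


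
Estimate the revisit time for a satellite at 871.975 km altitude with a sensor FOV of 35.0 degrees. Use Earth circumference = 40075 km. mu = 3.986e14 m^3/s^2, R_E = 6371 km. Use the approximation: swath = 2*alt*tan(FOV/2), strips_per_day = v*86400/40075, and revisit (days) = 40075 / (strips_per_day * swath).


swath = 2*871.975*tan(0.3054326) = 549.8653 km
v = sqrt(mu/r) = 7418.3984 m/s = 7.4184 km/s
strips/day = v*86400/40075 = 7.4184*86400/40075 = 15.9938
coverage/day = strips * swath = 15.9938 * 549.8653 = 8794.4098 km
revisit = 40075 / 8794.4098 = 4.5569 days

4.5569 days


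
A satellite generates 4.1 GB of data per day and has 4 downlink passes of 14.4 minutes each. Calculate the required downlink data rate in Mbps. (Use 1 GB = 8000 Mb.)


total contact time = 4 * 14.4 * 60 = 3456.0000 s
data = 4.1 GB = 32800.0000 Mb
rate = 32800.0000 / 3456.0000 = 9.4907 Mbps

9.4907 Mbps


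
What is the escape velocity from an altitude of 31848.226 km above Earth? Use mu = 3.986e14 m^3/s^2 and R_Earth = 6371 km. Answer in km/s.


r = 6371.0 + 31848.226 = 38219.2260 km = 3.8219226e+07 m
v_esc = sqrt(2*mu/r) = sqrt(2*3.986e14 / 3.8219226e+07)
v_esc = 4567.1229 m/s = 4.5671 km/s

4.5671 km/s


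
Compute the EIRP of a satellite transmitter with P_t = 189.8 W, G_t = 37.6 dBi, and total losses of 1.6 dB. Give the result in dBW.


Pt = 189.8 W = 22.7830 dBW
EIRP = Pt_dBW + Gt - losses = 22.7830 + 37.6 - 1.6 = 58.7830 dBW

58.7830 dBW


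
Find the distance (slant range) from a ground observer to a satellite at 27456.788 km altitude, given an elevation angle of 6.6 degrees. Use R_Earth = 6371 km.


h = 27456.788 km, el = 6.6 deg
d = -R_E*sin(el) + sqrt((R_E*sin(el))^2 + 2*R_E*h + h^2)
d = -6371.0000*sin(0.1151917) + sqrt((6371.0000*0.1149372)^2 + 2*6371.0000*27456.788 + 27456.788^2)
d = 32498.2306 km

32498.2306 km


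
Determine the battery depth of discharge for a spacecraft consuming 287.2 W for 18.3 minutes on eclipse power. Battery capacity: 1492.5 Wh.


E_used = P * t / 60 = 287.2 * 18.3 / 60 = 87.5960 Wh
DOD = E_used / E_total * 100 = 87.5960 / 1492.5 * 100
DOD = 5.8691 %

5.8691 %


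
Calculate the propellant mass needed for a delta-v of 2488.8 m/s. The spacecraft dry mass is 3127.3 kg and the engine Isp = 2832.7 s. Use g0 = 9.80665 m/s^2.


ve = Isp * g0 = 2832.7 * 9.80665 = 27779.297455 m/s
mass ratio = exp(dv/ve) = exp(2488.8/27779.297455) = 1.09372784
m_prop = m_dry * (mr - 1) = 3127.3 * (1.09372784 - 1)
m_prop = 293.1151 kg

293.1151 kg


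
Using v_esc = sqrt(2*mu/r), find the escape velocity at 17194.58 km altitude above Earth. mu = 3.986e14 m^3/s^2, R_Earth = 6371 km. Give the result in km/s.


r = 6371.0 + 17194.58 = 23565.5800 km = 2.356558e+07 m
v_esc = sqrt(2*mu/r) = sqrt(2*3.986e14 / 2.356558e+07)
v_esc = 5816.2703 m/s = 5.8163 km/s

5.8163 km/s


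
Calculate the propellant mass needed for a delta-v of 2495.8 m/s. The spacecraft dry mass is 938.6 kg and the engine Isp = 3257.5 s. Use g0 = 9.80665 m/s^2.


ve = Isp * g0 = 3257.5 * 9.80665 = 31945.162375 m/s
mass ratio = exp(dv/ve) = exp(2495.8/31945.162375) = 1.08126066
m_prop = m_dry * (mr - 1) = 938.6 * (1.08126066 - 1)
m_prop = 76.2713 kg

76.2713 kg


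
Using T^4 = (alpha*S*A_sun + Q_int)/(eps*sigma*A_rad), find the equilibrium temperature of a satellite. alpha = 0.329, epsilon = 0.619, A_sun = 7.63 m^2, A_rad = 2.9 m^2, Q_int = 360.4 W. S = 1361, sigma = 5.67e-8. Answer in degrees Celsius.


Numerator = alpha*S*A_sun + Q_int = 0.329*1361*7.63 + 360.4 = 3776.8775 W
Denominator = eps*sigma*A_rad = 0.619*5.67e-8*2.9 = 1.0178217e-07 W/K^4
T^4 = 3.7107457e+10 K^4
T = 438.8997 K = 165.7497 C

165.7497 degrees Celsius


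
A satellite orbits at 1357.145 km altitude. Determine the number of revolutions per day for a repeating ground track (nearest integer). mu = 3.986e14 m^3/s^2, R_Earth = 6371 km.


r = 7.728145e+06 m
T = 2*pi*sqrt(r^3/mu) = 6761.2052 s = 112.6868 min
revs/day = 1440 / 112.6868 = 12.7788
Rounded: 13 revolutions per day

13 revolutions per day


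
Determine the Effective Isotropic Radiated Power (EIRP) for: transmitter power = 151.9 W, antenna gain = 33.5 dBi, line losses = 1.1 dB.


Pt = 151.9 W = 21.8156 dBW
EIRP = Pt_dBW + Gt - losses = 21.8156 + 33.5 - 1.1 = 54.2156 dBW

54.2156 dBW


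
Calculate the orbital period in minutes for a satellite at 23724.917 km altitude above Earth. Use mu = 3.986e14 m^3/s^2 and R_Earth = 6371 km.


r = 30095.9170 km = 3.0095917e+07 m
T = 2*pi*sqrt(r^3/mu) = 2*pi*sqrt(2.7259805e+22 / 3.986e14)
T = 51960.4127 s = 866.0069 min

866.0069 minutes


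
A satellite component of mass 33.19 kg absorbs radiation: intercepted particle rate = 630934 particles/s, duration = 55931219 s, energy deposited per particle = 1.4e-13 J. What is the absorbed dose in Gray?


Total energy deposited = rate * time * E_per
  = 630934 * 55931219 * 1.4e-13 = 4.9404 J
Dose = E_total / mass = 4.9404 / 33.19
Dose = 0.1488535 Gy

0.1489 Gy


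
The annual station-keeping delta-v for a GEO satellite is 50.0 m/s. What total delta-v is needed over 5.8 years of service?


dV = rate * years = 50.0 * 5.8
dV = 290.0000 m/s

290.0000 m/s


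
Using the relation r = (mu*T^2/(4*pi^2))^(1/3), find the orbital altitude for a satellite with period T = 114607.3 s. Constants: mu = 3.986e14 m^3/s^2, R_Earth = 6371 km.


T = 114607.3 s
r = (mu*T^2/(4*pi^2))^(1/3) = (3.986e14 * 114607.3^2 / (4*pi^2))^(1/3)
r = 5.0995757e+07 m = 50995.7567 km
alt = r - R_E = 50995.7567 - 6371 = 44624.7567 km

44624.7567 km


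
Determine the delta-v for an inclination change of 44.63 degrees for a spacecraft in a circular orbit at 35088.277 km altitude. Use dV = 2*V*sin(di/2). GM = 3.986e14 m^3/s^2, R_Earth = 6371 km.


r = 41459.2770 km = 4.1459277e+07 m
V = sqrt(mu/r) = 3100.6860 m/s
di = 44.63 deg = 0.7789404 rad
dV = 2*V*sin(di/2) = 2*3100.6860*sin(0.3894702)
dV = 2354.6508 m/s = 2.3547 km/s

2.3547 km/s


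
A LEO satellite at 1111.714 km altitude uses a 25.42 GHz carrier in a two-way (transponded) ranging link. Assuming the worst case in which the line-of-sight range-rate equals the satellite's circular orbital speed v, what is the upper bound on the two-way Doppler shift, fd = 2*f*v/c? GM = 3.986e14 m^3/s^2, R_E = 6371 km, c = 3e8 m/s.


r = 7.482714e+06 m
v = sqrt(mu/r) = 7298.5918 m/s (worst-case radial velocity)
f = 25.42 GHz = 2.542e+10 Hz
fd = 2*f*v/c = 2*2.542e+10*7298.5918/3.0e+08
fd = 1.236868e+06 Hz

1.2369e+06 Hz


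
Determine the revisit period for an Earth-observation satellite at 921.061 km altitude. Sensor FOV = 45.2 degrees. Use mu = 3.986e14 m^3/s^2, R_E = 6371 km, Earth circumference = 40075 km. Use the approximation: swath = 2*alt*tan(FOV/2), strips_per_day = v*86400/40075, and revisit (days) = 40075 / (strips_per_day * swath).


swath = 2*921.061*tan(0.3944444) = 766.8014 km
v = sqrt(mu/r) = 7393.3880 m/s = 7.3934 km/s
strips/day = v*86400/40075 = 7.3934*86400/40075 = 15.9398
coverage/day = strips * swath = 15.9398 * 766.8014 = 12222.6844 km
revisit = 40075 / 12222.6844 = 3.2787 days

3.2787 days


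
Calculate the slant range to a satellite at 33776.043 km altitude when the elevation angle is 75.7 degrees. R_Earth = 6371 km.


h = 33776.043 km, el = 75.7 deg
d = -R_E*sin(el) + sqrt((R_E*sin(el))^2 + 2*R_E*h + h^2)
d = -6371.0000*sin(1.3212) + sqrt((6371.0000*0.9690157)^2 + 2*6371.0000*33776.043 + 33776.043^2)
d = 33942.5914 km

33942.5914 km


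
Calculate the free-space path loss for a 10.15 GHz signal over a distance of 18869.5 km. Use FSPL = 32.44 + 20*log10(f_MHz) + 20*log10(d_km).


f = 10.15 GHz = 10150.0000 MHz
d = 18869.5 km
FSPL = 32.44 + 20*log10(10150.0000) + 20*log10(18869.5)
FSPL = 32.44 + 80.1293 + 85.5152
FSPL = 198.0845 dB

198.0845 dB


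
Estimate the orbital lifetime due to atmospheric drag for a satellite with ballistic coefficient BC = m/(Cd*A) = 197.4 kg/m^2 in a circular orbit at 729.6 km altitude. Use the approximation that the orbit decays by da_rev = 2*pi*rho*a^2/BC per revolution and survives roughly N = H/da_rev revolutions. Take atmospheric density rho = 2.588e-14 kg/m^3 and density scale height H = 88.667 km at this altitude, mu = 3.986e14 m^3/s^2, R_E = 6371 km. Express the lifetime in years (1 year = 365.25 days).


a = R_E + alt = 7100.6000 km = 7.1006e+06 m
da_rev = 2*pi*rho*a^2/BC = 2*pi*2.588e-14*(7.1006e+06)^2/197.4 = 0.0415324058 m per revolution
N = H/da_rev = 88667.0000 m / 0.0415324058 m = 2.1348872e+06 revolutions
P = 2*pi*sqrt(a^3/mu) = 5954.6165 s
lifetime = N*P = 2.1348872e+06 * 5954.6165 = 1.2712434e+10 s = 147134.6557 days
years = 147134.6557 / 365.25 = 402.8327 years

402.8327 years


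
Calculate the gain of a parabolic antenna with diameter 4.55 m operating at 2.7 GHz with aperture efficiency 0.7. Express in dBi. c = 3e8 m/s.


lambda = c/f = 3e8 / 2.7e+09 = 0.1111111 m
G = eta*(pi*D/lambda)^2 = 0.7*(pi*4.55/0.1111111)^2
G = 11585.2550 (linear)
G = 10*log10(11585.2550) = 40.6391 dBi

40.6391 dBi


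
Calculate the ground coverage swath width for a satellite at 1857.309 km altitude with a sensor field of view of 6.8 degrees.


FOV = 6.8 deg = 0.1186824 rad
swath = 2 * alt * tan(FOV/2) = 2 * 1857.309 * tan(0.05934119)
swath = 2 * 1857.309 * 0.05941095
swath = 220.6890 km

220.6890 km


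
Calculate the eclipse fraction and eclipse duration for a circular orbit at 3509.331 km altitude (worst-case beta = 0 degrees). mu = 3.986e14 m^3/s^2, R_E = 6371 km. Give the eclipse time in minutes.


r = 9880.3310 km
T = 162.8985 min
Eclipse fraction = arcsin(R_E/r)/pi = arcsin(6371.0000/9880.3310)/pi
= arcsin(0.6448165)/pi = 0.2230662
Eclipse duration = 0.2230662 * 162.8985 = 36.3372 min

36.3372 minutes


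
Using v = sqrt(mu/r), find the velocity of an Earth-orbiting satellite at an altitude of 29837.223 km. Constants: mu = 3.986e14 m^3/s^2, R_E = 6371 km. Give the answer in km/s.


r = R_E + alt = 6371.0 + 29837.223 = 36208.2230 km = 3.6208223e+07 m
v = sqrt(mu/r) = sqrt(3.986e14 / 3.6208223e+07) = 3317.9134 m/s = 3.3179 km/s

3.3179 km/s


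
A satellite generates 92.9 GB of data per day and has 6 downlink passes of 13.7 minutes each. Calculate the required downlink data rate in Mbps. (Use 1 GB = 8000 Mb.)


total contact time = 6 * 13.7 * 60 = 4932.0000 s
data = 92.9 GB = 743200.0000 Mb
rate = 743200.0000 / 4932.0000 = 150.6894 Mbps

150.6894 Mbps


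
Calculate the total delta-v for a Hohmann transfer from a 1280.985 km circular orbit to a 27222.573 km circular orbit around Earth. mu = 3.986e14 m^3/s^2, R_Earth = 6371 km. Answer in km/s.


r1 = 7651.9850 km = 7.651985e+06 m
r2 = 33593.5730 km = 3.3593573e+07 m
dv1 = sqrt(mu/r1)*(sqrt(2*r2/(r1+r2)) - 1) = 1994.2082 m/s
dv2 = sqrt(mu/r2)*(1 - sqrt(2*r1/(r1+r2))) = 1346.3795 m/s
total dv = |dv1| + |dv2| = 1994.2082 + 1346.3795 = 3340.5876 m/s = 3.3406 km/s

3.3406 km/s


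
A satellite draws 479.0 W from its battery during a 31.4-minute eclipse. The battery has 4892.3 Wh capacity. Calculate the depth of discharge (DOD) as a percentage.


E_used = P * t / 60 = 479.0 * 31.4 / 60 = 250.6767 Wh
DOD = E_used / E_total * 100 = 250.6767 / 4892.3 * 100
DOD = 5.1239 %

5.1239 %


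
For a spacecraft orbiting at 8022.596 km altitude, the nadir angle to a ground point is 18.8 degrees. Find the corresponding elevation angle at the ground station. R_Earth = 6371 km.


r = R_E + alt = 14393.5960 km
Law of sines in the satellite / Earth-center / ground-point triangle:
  sin(nadir)/R_E = sin(90 + el)/r  =>  cos(el) = (r/R_E)*sin(nadir)
cos(el) = (14393.5960 / 6371.0000) * sin(18.8 deg) = 0.7280744
el = arccos(0.7280744) = 43.2748 deg
(Earth-central angle = 90 - nadir - el = 27.9252 deg)

43.2748 degrees


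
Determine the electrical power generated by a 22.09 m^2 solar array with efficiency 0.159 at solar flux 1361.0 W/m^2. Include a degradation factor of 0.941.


P = area * eta * S * degradation
P = 22.09 * 0.159 * 1361.0 * 0.941
P = 4498.2189 W

4498.2189 W


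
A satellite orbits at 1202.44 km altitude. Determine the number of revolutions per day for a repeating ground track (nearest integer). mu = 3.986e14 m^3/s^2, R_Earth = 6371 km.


r = 7.57344e+06 m
T = 2*pi*sqrt(r^3/mu) = 6559.2020 s = 109.3200 min
revs/day = 1440 / 109.3200 = 13.1723
Rounded: 13 revolutions per day

13 revolutions per day


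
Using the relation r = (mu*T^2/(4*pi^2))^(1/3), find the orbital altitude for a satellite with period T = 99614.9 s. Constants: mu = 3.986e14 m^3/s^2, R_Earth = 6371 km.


T = 99614.9 s
r = (mu*T^2/(4*pi^2))^(1/3) = (3.986e14 * 99614.9^2 / (4*pi^2))^(1/3)
r = 4.644533e+07 m = 46445.3302 km
alt = r - R_E = 46445.3302 - 6371 = 40074.3302 km

40074.3302 km


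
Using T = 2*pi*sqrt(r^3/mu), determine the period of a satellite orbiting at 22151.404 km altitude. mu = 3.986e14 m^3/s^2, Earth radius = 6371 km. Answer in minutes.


r = 28522.4040 km = 2.8522404e+07 m
T = 2*pi*sqrt(r^3/mu) = 2*pi*sqrt(2.3203761e+22 / 3.986e14)
T = 47939.1591 s = 798.9860 min

798.9860 minutes


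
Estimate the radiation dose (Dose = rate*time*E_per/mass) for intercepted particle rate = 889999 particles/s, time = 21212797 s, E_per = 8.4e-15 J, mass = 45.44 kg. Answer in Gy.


Total energy deposited = rate * time * E_per
  = 889999 * 21212797 * 8.4e-15 = 0.1585867 J
Dose = E_total / mass = 0.1585867 / 45.44
Dose = 0.003490024 Gy

0.0035 Gy


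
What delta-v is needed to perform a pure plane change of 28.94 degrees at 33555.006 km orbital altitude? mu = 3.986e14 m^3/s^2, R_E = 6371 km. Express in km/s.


r = 39926.0060 km = 3.9926006e+07 m
V = sqrt(mu/r) = 3159.6626 m/s
di = 28.94 deg = 0.5050983 rad
dV = 2*V*sin(di/2) = 2*3159.6626*sin(0.2525491)
dV = 1579.0291 m/s = 1.5790 km/s

1.5790 km/s


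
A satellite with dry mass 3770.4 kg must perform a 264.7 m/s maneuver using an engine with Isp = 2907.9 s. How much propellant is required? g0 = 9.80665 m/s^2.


ve = Isp * g0 = 2907.9 * 9.80665 = 28516.757535 m/s
mass ratio = exp(dv/ve) = exp(264.7/28516.757535) = 1.00932548
m_prop = m_dry * (mr - 1) = 3770.4 * (1.00932548 - 1)
m_prop = 35.1608 kg

35.1608 kg


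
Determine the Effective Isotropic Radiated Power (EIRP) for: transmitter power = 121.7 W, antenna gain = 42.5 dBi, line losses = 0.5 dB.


Pt = 121.7 W = 20.8529 dBW
EIRP = Pt_dBW + Gt - losses = 20.8529 + 42.5 - 0.5 = 62.8529 dBW

62.8529 dBW


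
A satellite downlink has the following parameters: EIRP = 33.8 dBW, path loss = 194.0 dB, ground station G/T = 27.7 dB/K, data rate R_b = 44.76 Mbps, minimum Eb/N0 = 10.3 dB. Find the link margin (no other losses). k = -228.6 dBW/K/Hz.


C/N0 = EIRP - FSPL + G/T - k = 33.8 - 194.0 + 27.7 - (-228.6)
C/N0 = 96.1000 dB-Hz
R_b = 44.76 Mbps = 4.476e+07 bps -> 10*log10(R_b) = 76.5089 dB-Hz
Eb/N0 = C/N0 - 10*log10(R_b) = 96.1000 - 76.5089 = 19.5911 dB
Margin = Eb/N0 - Eb/N0_req = 19.5911 - 10.3 = 9.2911 dB (link closes)

9.2911 dB


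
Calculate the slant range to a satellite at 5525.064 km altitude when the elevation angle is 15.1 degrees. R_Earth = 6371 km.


h = 5525.064 km, el = 15.1 deg
d = -R_E*sin(el) + sqrt((R_E*sin(el))^2 + 2*R_E*h + h^2)
d = -6371.0000*sin(0.2635447) + sqrt((6371.0000*0.2605045)^2 + 2*6371.0000*5525.064 + 5525.064^2)
d = 8522.7231 km

8522.7231 km


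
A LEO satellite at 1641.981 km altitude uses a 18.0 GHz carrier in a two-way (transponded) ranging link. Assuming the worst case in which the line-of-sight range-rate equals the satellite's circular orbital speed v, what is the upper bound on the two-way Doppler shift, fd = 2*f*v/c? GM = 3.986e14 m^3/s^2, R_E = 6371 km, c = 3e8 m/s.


r = 8.012981e+06 m
v = sqrt(mu/r) = 7052.9628 m/s (worst-case radial velocity)
f = 18.0 GHz = 1.8e+10 Hz
fd = 2*f*v/c = 2*1.8e+10*7052.9628/3.0e+08
fd = 846355.5311 Hz

846355.5311 Hz


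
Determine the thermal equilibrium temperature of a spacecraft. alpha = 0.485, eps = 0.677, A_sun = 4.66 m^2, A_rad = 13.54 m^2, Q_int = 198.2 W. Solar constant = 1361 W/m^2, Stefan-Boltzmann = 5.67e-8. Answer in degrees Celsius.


Numerator = alpha*S*A_sun + Q_int = 0.485*1361*4.66 + 198.2 = 3274.1961 W
Denominator = eps*sigma*A_rad = 0.677*5.67e-8*13.54 = 5.1974509e-07 W/K^4
T^4 = 6.2996192e+09 K^4
T = 281.7271 K = 8.5771 C

8.5771 degrees Celsius


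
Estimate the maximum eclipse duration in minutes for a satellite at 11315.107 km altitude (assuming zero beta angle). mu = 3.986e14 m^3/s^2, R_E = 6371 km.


r = 17686.1070 km
T = 390.1291 min
Eclipse fraction = arcsin(R_E/r)/pi = arcsin(6371.0000/17686.1070)/pi
= arcsin(0.3602262)/pi = 0.1173005
Eclipse duration = 0.1173005 * 390.1291 = 45.7623 min

45.7623 minutes


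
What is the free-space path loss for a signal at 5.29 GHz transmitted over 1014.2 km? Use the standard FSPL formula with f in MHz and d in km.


f = 5.29 GHz = 5290.0000 MHz
d = 1014.2 km
FSPL = 32.44 + 20*log10(5290.0000) + 20*log10(1014.2)
FSPL = 32.44 + 74.4691 + 60.1225
FSPL = 167.0316 dB

167.0316 dB


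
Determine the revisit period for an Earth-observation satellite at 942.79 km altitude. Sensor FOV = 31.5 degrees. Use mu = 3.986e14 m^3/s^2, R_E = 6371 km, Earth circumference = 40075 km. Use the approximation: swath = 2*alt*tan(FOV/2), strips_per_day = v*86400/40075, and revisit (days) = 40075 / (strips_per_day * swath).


swath = 2*942.79*tan(0.2748894) = 531.7886 km
v = sqrt(mu/r) = 7382.3971 m/s = 7.3824 km/s
strips/day = v*86400/40075 = 7.3824*86400/40075 = 15.9161
coverage/day = strips * swath = 15.9161 * 531.7886 = 8464.0185 km
revisit = 40075 / 8464.0185 = 4.7347 days

4.7347 days


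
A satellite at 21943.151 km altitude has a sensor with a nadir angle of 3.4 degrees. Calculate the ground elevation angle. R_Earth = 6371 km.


r = R_E + alt = 28314.1510 km
Law of sines in the satellite / Earth-center / ground-point triangle:
  sin(nadir)/R_E = sin(90 + el)/r  =>  cos(el) = (r/R_E)*sin(nadir)
cos(el) = (28314.1510 / 6371.0000) * sin(3.4 deg) = 0.2635708
el = arccos(0.2635708) = 74.7180 deg
(Earth-central angle = 90 - nadir - el = 11.8820 deg)

74.7180 degrees


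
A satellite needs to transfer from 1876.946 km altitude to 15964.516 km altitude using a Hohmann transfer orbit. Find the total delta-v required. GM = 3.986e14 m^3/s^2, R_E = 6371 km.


r1 = 8247.9460 km = 8.247946e+06 m
r2 = 22335.5160 km = 2.2335516e+07 m
dv1 = sqrt(mu/r1)*(sqrt(2*r2/(r1+r2)) - 1) = 1449.8904 m/s
dv2 = sqrt(mu/r2)*(1 - sqrt(2*r1/(r1+r2))) = 1121.9301 m/s
total dv = |dv1| + |dv2| = 1449.8904 + 1121.9301 = 2571.8205 m/s = 2.5718 km/s

2.5718 km/s


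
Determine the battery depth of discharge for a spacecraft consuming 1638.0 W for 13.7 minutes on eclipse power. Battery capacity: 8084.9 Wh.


E_used = P * t / 60 = 1638.0 * 13.7 / 60 = 374.0100 Wh
DOD = E_used / E_total * 100 = 374.0100 / 8084.9 * 100
DOD = 4.6260 %

4.6260 %


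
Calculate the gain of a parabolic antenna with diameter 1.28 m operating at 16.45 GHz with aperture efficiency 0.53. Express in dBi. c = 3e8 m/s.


lambda = c/f = 3e8 / 1.645e+10 = 0.01823708 m
G = eta*(pi*D/lambda)^2 = 0.53*(pi*1.28/0.01823708)^2
G = 25768.2455 (linear)
G = 10*log10(25768.2455) = 44.1108 dBi

44.1108 dBi


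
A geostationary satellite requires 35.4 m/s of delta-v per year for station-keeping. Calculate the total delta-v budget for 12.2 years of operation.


dV = rate * years = 35.4 * 12.2
dV = 431.8800 m/s

431.8800 m/s


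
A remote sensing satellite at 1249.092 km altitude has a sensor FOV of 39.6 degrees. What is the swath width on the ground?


FOV = 39.6 deg = 0.6911504 rad
swath = 2 * alt * tan(FOV/2) = 2 * 1249.092 * tan(0.3455752)
swath = 2 * 1249.092 * 0.3600222
swath = 899.4016 km

899.4016 km


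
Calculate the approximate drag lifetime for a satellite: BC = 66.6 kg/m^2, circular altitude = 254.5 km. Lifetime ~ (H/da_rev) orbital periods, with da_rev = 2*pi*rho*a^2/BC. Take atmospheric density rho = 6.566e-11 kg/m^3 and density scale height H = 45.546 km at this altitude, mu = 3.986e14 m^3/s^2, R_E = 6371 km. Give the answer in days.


a = R_E + alt = 6625.5000 km = 6.6255e+06 m
da_rev = 2*pi*rho*a^2/BC = 2*pi*6.566e-11*(6.6255e+06)^2/66.6 = 271.921680 m per revolution
N = H/da_rev = 45546.0000 m / 271.921680 m = 167.4968 revolutions
P = 2*pi*sqrt(a^3/mu) = 5367.0941 s
lifetime = N*P = 167.4968 * 5367.0941 = 898970.8639 s = 10.4048 days

10.4048 days


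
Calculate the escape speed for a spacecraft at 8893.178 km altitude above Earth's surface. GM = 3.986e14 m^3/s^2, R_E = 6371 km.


r = 6371.0 + 8893.178 = 15264.1780 km = 1.5264178e+07 m
v_esc = sqrt(2*mu/r) = sqrt(2*3.986e14 / 1.5264178e+07)
v_esc = 7226.8149 m/s = 7.2268 km/s

7.2268 km/s


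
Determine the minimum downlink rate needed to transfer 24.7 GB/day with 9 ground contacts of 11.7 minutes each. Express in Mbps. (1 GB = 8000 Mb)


total contact time = 9 * 11.7 * 60 = 6318.0000 s
data = 24.7 GB = 197600.0000 Mb
rate = 197600.0000 / 6318.0000 = 31.2757 Mbps

31.2757 Mbps


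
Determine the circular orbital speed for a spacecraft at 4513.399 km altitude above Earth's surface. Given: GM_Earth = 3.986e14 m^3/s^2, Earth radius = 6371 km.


r = R_E + alt = 6371.0 + 4513.399 = 10884.3990 km = 1.0884399e+07 m
v = sqrt(mu/r) = sqrt(3.986e14 / 1.0884399e+07) = 6051.5471 m/s = 6.0515 km/s

6.0515 km/s


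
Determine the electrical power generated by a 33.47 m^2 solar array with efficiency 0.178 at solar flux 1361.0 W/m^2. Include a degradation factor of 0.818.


P = area * eta * S * degradation
P = 33.47 * 0.178 * 1361.0 * 0.818
P = 6632.6510 W

6632.6510 W


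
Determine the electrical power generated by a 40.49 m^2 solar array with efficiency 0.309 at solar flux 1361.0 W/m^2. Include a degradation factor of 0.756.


P = area * eta * S * degradation
P = 40.49 * 0.309 * 1361.0 * 0.756
P = 12873.1899 W

12873.1899 W


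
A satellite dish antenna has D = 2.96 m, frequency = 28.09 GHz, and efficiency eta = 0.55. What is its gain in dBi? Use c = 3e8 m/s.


lambda = c/f = 3e8 / 2.809e+10 = 0.01067996 m
G = eta*(pi*D/lambda)^2 = 0.55*(pi*2.96/0.01067996)^2
G = 416971.9359 (linear)
G = 10*log10(416971.9359) = 56.2011 dBi

56.2011 dBi


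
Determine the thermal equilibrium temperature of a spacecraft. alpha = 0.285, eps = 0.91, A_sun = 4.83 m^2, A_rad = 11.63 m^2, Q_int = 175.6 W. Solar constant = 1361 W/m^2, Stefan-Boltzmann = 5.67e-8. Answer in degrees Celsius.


Numerator = alpha*S*A_sun + Q_int = 0.285*1361*4.83 + 175.6 = 2049.0846 W
Denominator = eps*sigma*A_rad = 0.91*5.67e-8*11.63 = 6.0007311e-07 W/K^4
T^4 = 3.4147248e+09 K^4
T = 241.7347 K = -31.4153 C

-31.4153 degrees Celsius


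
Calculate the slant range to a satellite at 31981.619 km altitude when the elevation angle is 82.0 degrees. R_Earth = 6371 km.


h = 31981.619 km, el = 82.0 deg
d = -R_E*sin(el) + sqrt((R_E*sin(el))^2 + 2*R_E*h + h^2)
d = -6371.0000*sin(1.4312) + sqrt((6371.0000*0.9902681)^2 + 2*6371.0000*31981.619 + 31981.619^2)
d = 32033.3703 km

32033.3703 km


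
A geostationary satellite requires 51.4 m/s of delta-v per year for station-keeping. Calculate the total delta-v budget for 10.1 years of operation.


dV = rate * years = 51.4 * 10.1
dV = 519.1400 m/s

519.1400 m/s


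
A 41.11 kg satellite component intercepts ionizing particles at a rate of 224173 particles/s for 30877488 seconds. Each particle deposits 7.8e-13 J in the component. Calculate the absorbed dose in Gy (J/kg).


Total energy deposited = rate * time * E_per
  = 224173 * 30877488 * 7.8e-13 = 5.3991 J
Dose = E_total / mass = 5.3991 / 41.11
Dose = 0.1313326 Gy

0.1313 Gy


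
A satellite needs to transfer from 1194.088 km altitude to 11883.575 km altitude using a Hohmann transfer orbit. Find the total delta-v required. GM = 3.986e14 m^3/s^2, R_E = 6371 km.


r1 = 7565.0880 km = 7.565088e+06 m
r2 = 18254.5750 km = 1.8254575e+07 m
dv1 = sqrt(mu/r1)*(sqrt(2*r2/(r1+r2)) - 1) = 1372.7721 m/s
dv2 = sqrt(mu/r2)*(1 - sqrt(2*r1/(r1+r2))) = 1095.7733 m/s
total dv = |dv1| + |dv2| = 1372.7721 + 1095.7733 = 2468.5454 m/s = 2.4685 km/s

2.4685 km/s


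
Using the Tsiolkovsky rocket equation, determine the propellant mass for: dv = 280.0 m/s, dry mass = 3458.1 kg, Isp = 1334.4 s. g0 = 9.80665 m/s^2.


ve = Isp * g0 = 1334.4 * 9.80665 = 13085.993760 m/s
mass ratio = exp(dv/ve) = exp(280.0/13085.993760) = 1.02162748
m_prop = m_dry * (mr - 1) = 3458.1 * (1.02162748 - 1)
m_prop = 74.7900 kg

74.7900 kg


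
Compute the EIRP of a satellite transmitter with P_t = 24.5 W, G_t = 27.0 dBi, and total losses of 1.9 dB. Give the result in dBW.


Pt = 24.5 W = 13.8917 dBW
EIRP = Pt_dBW + Gt - losses = 13.8917 + 27.0 - 1.9 = 38.9917 dBW

38.9917 dBW


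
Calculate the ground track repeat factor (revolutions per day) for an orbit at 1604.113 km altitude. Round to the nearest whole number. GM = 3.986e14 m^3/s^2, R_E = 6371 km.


r = 7.975113e+06 m
T = 2*pi*sqrt(r^3/mu) = 7087.8822 s = 118.1314 min
revs/day = 1440 / 118.1314 = 12.1898
Rounded: 12 revolutions per day

12 revolutions per day


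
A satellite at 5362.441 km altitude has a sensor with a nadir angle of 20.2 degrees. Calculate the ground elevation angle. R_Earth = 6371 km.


r = R_E + alt = 11733.4410 km
Law of sines in the satellite / Earth-center / ground-point triangle:
  sin(nadir)/R_E = sin(90 + el)/r  =>  cos(el) = (r/R_E)*sin(nadir)
cos(el) = (11733.4410 / 6371.0000) * sin(20.2 deg) = 0.6359341
el = arccos(0.6359341) = 50.5107 deg
(Earth-central angle = 90 - nadir - el = 19.2893 deg)

50.5107 degrees


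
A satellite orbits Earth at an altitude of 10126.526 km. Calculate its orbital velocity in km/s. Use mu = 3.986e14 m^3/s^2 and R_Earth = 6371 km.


r = R_E + alt = 6371.0 + 10126.526 = 16497.5260 km = 1.6497526e+07 m
v = sqrt(mu/r) = sqrt(3.986e14 / 1.6497526e+07) = 4915.4042 m/s = 4.9154 km/s

4.9154 km/s


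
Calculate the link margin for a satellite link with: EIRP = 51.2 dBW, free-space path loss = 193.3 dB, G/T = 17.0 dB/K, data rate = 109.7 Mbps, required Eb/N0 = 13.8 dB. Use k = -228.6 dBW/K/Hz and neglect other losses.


C/N0 = EIRP - FSPL + G/T - k = 51.2 - 193.3 + 17.0 - (-228.6)
C/N0 = 103.5000 dB-Hz
R_b = 109.7 Mbps = 1.097e+08 bps -> 10*log10(R_b) = 80.4021 dB-Hz
Eb/N0 = C/N0 - 10*log10(R_b) = 103.5000 - 80.4021 = 23.0979 dB
Margin = Eb/N0 - Eb/N0_req = 23.0979 - 13.8 = 9.2979 dB (link closes)

9.2979 dB


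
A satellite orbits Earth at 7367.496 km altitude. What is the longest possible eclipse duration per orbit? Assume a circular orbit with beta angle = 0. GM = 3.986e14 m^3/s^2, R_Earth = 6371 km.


r = 13738.4960 km
T = 267.0968 min
Eclipse fraction = arcsin(R_E/r)/pi = arcsin(6371.0000/13738.4960)/pi
= arcsin(0.4637334)/pi = 0.1534905
Eclipse duration = 0.1534905 * 267.0968 = 40.9968 min

40.9968 minutes


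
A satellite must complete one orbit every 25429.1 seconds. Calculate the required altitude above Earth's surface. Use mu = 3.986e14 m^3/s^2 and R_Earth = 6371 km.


T = 25429.1 s
r = (mu*T^2/(4*pi^2))^(1/3) = (3.986e14 * 25429.1^2 / (4*pi^2))^(1/3)
r = 1.8690167e+07 m = 18690.1669 km
alt = r - R_E = 18690.1669 - 6371 = 12319.1669 km

12319.1669 km


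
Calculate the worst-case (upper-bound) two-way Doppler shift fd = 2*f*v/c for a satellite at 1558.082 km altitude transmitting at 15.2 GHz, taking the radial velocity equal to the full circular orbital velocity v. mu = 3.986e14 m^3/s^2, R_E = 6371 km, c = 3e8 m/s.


r = 7.929082e+06 m
v = sqrt(mu/r) = 7090.1789 m/s (worst-case radial velocity)
f = 15.2 GHz = 1.52e+10 Hz
fd = 2*f*v/c = 2*1.52e+10*7090.1789/3.0e+08
fd = 718471.4604 Hz

718471.4604 Hz


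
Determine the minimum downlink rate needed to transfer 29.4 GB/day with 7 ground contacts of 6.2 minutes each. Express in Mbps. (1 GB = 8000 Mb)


total contact time = 7 * 6.2 * 60 = 2604.0000 s
data = 29.4 GB = 235200.0000 Mb
rate = 235200.0000 / 2604.0000 = 90.3226 Mbps

90.3226 Mbps


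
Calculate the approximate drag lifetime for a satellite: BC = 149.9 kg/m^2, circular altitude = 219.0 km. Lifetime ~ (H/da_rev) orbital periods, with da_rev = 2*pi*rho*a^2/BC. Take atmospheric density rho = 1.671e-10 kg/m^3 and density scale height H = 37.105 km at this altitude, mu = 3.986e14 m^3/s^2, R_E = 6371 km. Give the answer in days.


a = R_E + alt = 6590.0000 km = 6.59e+06 m
da_rev = 2*pi*rho*a^2/BC = 2*pi*1.671e-10*(6.59e+06)^2/149.9 = 304.176399 m per revolution
N = H/da_rev = 37105.0000 m / 304.176399 m = 121.9851 revolutions
P = 2*pi*sqrt(a^3/mu) = 5324.0159 s
lifetime = N*P = 121.9851 * 5324.0159 = 649450.8124 s = 7.5168 days

7.5168 days


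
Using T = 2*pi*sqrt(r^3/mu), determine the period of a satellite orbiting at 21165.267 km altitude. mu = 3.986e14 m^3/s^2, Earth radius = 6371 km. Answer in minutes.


r = 27536.2670 km = 2.7536267e+07 m
T = 2*pi*sqrt(r^3/mu) = 2*pi*sqrt(2.0879264e+22 / 3.986e14)
T = 45474.5926 s = 757.9099 min

757.9099 minutes


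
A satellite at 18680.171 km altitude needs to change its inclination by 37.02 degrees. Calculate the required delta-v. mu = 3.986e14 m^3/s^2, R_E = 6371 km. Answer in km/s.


r = 25051.1710 km = 2.5051171e+07 m
V = sqrt(mu/r) = 3988.9136 m/s
di = 37.02 deg = 0.6461209 rad
dV = 2*V*sin(di/2) = 2*3988.9136*sin(0.3230604)
dV = 2532.7221 m/s = 2.5327 km/s

2.5327 km/s


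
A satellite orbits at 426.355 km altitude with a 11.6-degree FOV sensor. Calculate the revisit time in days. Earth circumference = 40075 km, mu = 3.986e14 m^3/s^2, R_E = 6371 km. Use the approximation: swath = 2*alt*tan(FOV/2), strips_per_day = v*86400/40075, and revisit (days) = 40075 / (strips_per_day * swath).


swath = 2*426.355*tan(0.1012291) = 86.6151 km
v = sqrt(mu/r) = 7657.7057 m/s = 7.6577 km/s
strips/day = v*86400/40075 = 7.6577*86400/40075 = 16.5097
coverage/day = strips * swath = 16.5097 * 86.6151 = 1429.9887 km
revisit = 40075 / 1429.9887 = 28.0247 days

28.0247 days


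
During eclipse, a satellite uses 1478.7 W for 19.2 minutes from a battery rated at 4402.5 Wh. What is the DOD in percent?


E_used = P * t / 60 = 1478.7 * 19.2 / 60 = 473.1840 Wh
DOD = E_used / E_total * 100 = 473.1840 / 4402.5 * 100
DOD = 10.7481 %

10.7481 %


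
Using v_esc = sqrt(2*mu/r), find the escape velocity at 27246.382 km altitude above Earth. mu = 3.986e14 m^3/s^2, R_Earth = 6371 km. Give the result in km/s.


r = 6371.0 + 27246.382 = 33617.3820 km = 3.3617382e+07 m
v_esc = sqrt(2*mu/r) = sqrt(2*3.986e14 / 3.3617382e+07)
v_esc = 4869.6943 m/s = 4.8697 km/s

4.8697 km/s
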